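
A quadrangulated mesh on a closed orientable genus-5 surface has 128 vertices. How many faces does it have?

136

χ = 2 − 2·5 = -8, and every face is a square so 4F = 2E.
V − E + F = -8 with E = 4F/2 gives 128 − (4/2 − 1)·F = -8, so F = 136 and E = 272.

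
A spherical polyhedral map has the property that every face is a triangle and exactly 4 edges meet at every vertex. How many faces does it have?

Each face has 3 edges and each edge borders two faces, so 2E = 3F.
Each vertex has degree 4, so 4V = 2E and hence V = 3F/4.
Euler: V − E + F = 2 ⇒ (3F/4) − (3F/2) + F = 2.
Multiply by 8: (6 − 12 + 8)F = 16, i.e. 2F = 16.
So F = 8, E = 3·8/2 = 12, V = 3·8/4 = 6.

8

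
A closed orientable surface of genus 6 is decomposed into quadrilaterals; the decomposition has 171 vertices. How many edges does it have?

362

χ = 2 − 2·6 = -10, and every face is a square so 4F = 2E.
V − E + F = -10 with E = 4F/2 gives 171 − (4/2 − 1)·F = -10, so F = 181 and E = 362.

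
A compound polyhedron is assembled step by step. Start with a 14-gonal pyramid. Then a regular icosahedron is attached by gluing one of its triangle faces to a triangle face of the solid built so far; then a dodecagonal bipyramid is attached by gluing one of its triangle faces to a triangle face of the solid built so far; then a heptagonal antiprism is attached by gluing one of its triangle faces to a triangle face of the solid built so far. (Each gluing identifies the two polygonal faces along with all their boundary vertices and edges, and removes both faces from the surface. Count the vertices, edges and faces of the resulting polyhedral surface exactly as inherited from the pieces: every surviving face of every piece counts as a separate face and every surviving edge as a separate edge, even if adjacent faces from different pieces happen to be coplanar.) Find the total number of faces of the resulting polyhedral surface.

69

A 14-gonal pyramid: V=15, E=28, F=15.
Attach a regular icosahedron (V=12, E=30, F=20) along a 3-gon: merge 3 vertices and 3 edges, delete both glued faces → V=24, E=55, F=33.
Attach a dodecagonal bipyramid (V=14, E=36, F=24) along a 3-gon: merge 3 vertices and 3 edges, delete both glued faces → V=35, E=88, F=55.
Attach a heptagonal antiprism (V=14, E=28, F=16) along a 3-gon: merge 3 vertices and 3 edges, delete both glued faces → V=46, E=113, F=69.
Check: V − E + F = 46 − 113 + 69 = 2.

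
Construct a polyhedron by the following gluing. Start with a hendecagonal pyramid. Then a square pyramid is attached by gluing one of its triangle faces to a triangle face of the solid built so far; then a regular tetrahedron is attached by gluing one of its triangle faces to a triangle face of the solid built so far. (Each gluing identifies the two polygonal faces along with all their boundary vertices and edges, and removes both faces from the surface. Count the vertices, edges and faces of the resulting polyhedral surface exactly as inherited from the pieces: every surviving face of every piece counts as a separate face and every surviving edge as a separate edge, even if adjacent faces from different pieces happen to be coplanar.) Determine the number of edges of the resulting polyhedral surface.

30

A hendecagonal pyramid: V=12, E=22, F=12.
Attach a square pyramid (V=5, E=8, F=5) along a 3-gon: merge 3 vertices and 3 edges, delete both glued faces → V=14, E=27, F=15.
Attach a regular tetrahedron (V=4, E=6, F=4) along a 3-gon: merge 3 vertices and 3 edges, delete both glued faces → V=15, E=30, F=17.
Check: V − E + F = 15 − 30 + 17 = 2.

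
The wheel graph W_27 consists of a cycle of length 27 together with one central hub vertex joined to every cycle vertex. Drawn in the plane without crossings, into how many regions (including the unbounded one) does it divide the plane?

28

W_27 has V = 27 + 1 = 28 vertices and E = 2·27 = 54 edges.
By Euler's formula F = 2 − V + E = 2 − 28 + 54 = 28.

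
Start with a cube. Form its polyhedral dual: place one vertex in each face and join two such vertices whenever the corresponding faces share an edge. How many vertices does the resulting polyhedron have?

The base solid has V = 8, E = 12, F = 6.
The dual swaps V and F and preserves E: V′ = F = 6, E′ = E = 12, F′ = V = 8.

6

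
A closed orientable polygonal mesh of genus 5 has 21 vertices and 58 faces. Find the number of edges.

87

For a closed orientable surface of genus 5, χ = 2 − 2·5 = -8.
E = V + F − (-8) = 21 + 58 − (-8) = 87.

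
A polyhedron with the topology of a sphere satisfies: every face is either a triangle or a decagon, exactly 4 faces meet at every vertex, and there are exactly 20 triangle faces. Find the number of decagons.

Let x be the number of decagons; then F = 20 + x.
Edge–face incidences: 2E = 3·20 + 10·x = 60 + 10x.
Every vertex has degree 4, so 4V = 2E.
Euler: V − E + F = 2 ⇒ (2E)/4 − E + (20 + x) = 2.
Multiply by 8: 2·(2E) − 4·(2E) + 8·(20 + x) = 16, i.e. 160 + 8x − 2·(60 + 10x) = 16.
Collecting terms: −12x + 40 = 16, so −12x = −24, so x = 2.
Then 2E = 60 + 10·2 = 80, so E = 40, V = 2E/4 = 20, F = 20 + 2 = 22.

2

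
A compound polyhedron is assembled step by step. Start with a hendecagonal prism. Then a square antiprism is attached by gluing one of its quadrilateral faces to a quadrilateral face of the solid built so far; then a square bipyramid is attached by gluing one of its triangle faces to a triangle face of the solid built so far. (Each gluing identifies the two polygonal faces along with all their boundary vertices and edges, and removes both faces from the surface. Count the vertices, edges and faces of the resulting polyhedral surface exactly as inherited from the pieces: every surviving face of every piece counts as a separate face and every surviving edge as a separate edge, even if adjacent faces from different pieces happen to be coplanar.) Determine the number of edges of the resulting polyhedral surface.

A hendecagonal prism: V=22, E=33, F=13.
Attach a square antiprism (V=8, E=16, F=10) along a 4-gon: merge 4 vertices and 4 edges, delete both glued faces → V=26, E=45, F=21.
Attach a square bipyramid (V=6, E=12, F=8) along a 3-gon: merge 3 vertices and 3 edges, delete both glued faces → V=29, E=54, F=27.
Check: V − E + F = 29 − 54 + 27 = 2.

54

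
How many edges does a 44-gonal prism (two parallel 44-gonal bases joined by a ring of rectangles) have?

A prism on an n-gon has two n-gon bases and n rectangular sides: V = 2·44 = 88, E = 3·44 = 132, F = 44 + 2 = 46.

132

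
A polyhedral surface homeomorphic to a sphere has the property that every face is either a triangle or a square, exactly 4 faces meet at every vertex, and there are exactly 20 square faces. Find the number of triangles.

Let x be the number of triangles; then F = 20 + x.
Edge–face incidences: 2E = 4·20 + 3·x = 80 + 3x.
Every vertex has degree 4, so 4V = 2E.
Euler: V − E + F = 2 ⇒ (2E)/4 − E + (20 + x) = 2.
Multiply by 8: 2·(2E) − 4·(2E) + 8·(20 + x) = 16, i.e. 160 + 8x − 2·(80 + 3x) = 16.
Collecting terms: 2x = 16, so x = 8.
Then 2E = 80 + 3·8 = 104, so E = 52, V = 2E/4 = 26, F = 20 + 8 = 28.

8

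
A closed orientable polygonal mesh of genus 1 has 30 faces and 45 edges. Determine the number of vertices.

For a closed orientable surface of genus 1, χ = 2 − 2·1 = 0.
V = 0 + E − F = 0 + 45 − 30 = 15.

15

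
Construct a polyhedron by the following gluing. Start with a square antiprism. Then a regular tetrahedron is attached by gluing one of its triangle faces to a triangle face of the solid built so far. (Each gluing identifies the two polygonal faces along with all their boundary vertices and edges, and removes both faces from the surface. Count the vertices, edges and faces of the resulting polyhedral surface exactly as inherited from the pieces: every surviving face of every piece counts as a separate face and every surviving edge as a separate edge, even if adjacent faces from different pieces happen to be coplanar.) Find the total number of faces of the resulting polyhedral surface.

A square antiprism: V=8, E=16, F=10.
Attach a regular tetrahedron (V=4, E=6, F=4) along a 3-gon: merge 3 vertices and 3 edges, delete both glued faces → V=9, E=19, F=12.
Check: V − E + F = 9 − 19 + 12 = 2.

12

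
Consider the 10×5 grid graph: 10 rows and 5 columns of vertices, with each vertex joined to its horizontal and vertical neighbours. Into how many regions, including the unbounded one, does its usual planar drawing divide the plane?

37

The grid has V = 10·5 = 50 vertices and E = 10·4 + 5·9 = 85 edges.
F = 2 − V + E = 2 − 50 + 85 = 37.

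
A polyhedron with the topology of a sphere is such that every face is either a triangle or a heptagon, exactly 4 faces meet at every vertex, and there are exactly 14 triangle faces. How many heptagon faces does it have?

2

Let x be the number of heptagons; then F = 14 + x.
Edge–face incidences: 2E = 3·14 + 7·x = 42 + 7x.
Every vertex has degree 4, so 4V = 2E.
Euler: V − E + F = 2 ⇒ (2E)/4 − E + (14 + x) = 2.
Multiply by 8: 2·(2E) − 4·(2E) + 8·(14 + x) = 16, i.e. 112 + 8x − 2·(42 + 7x) = 16.
Collecting terms: −6x + 28 = 16, so −6x = −12, so x = 2.
Then 2E = 42 + 7·2 = 56, so E = 28, V = 2E/4 = 14, F = 14 + 2 = 16.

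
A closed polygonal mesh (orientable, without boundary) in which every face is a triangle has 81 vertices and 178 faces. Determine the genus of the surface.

5

Every face is a triangle, so 2E = 3·178 = 534, giving E = 267.
χ = V − E + F = 81 − 267 + 178 = -8.
For a closed orientable surface χ = 2 − 2g, so g = (2 − (-8))/2 = 5.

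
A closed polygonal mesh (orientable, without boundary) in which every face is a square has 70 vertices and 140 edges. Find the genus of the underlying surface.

1

Every face is a square and each edge borders two faces, so 4F = 2·140, giving F = 70.
χ = V − E + F = 70 − 140 + 70 = 0.
For a closed orientable surface χ = 2 − 2g, so g = (2 − (0))/2 = 1.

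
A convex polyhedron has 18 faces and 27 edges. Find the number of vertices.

Here V − E + F = 2.
V = 2 + E − F = 2 + 27 − 18 = 11.

11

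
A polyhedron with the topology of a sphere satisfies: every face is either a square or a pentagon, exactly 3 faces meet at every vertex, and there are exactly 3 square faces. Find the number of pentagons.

6

Let x be the number of pentagons; then F = 3 + x.
Edge–face incidences: 2E = 4·3 + 5·x = 12 + 5x.
Every vertex has degree 3, so 3V = 2E.
Euler: V − E + F = 2 ⇒ (2E)/3 − E + (3 + x) = 2.
Multiply by 6: 2·(2E) − 3·(2E) + 6·(3 + x) = 12, i.e. 18 + 6x − (12 + 5x) = 12.
Collecting terms: x + 6 = 12, so x = 6.
Then 2E = 12 + 5·6 = 42, so E = 21, V = 2E/3 = 14, F = 3 + 6 = 9.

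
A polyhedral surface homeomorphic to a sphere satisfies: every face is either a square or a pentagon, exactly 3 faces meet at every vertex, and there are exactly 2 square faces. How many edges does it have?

24

Let x be the number of pentagons; then F = 2 + x.
Edge–face incidences: 2E = 4·2 + 5·x = 8 + 5x.
Every vertex has degree 3, so 3V = 2E.
Euler: V − E + F = 2 ⇒ (2E)/3 − E + (2 + x) = 2.
Multiply by 6: 2·(2E) − 3·(2E) + 6·(2 + x) = 12, i.e. 12 + 6x − (8 + 5x) = 12.
Collecting terms: x + 4 = 12, so x = 8.
Then 2E = 8 + 5·8 = 48, so E = 24, V = 2E/3 = 16, F = 2 + 8 = 10.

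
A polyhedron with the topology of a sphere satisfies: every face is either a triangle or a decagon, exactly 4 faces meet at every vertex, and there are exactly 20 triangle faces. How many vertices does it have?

20

Let x be the number of decagons; then F = 20 + x.
Edge–face incidences: 2E = 3·20 + 10·x = 60 + 10x.
Every vertex has degree 4, so 4V = 2E.
Euler: V − E + F = 2 ⇒ (2E)/4 − E + (20 + x) = 2.
Multiply by 8: 2·(2E) − 4·(2E) + 8·(20 + x) = 16, i.e. 160 + 8x − 2·(60 + 10x) = 16.
Collecting terms: −12x + 40 = 16, so −12x = −24, so x = 2.
Then 2E = 60 + 10·2 = 80, so E = 40, V = 2E/4 = 20, F = 20 + 2 = 22.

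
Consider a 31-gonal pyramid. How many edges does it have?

A pyramid on an n-gon base has one n-gon and n triangles: V = 31 + 1 = 32, E = 2·31 = 62, F = 31 + 1 = 32.

62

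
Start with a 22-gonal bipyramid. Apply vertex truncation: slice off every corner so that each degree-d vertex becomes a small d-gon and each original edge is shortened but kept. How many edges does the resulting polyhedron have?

The base solid has V = 24, E = 66, F = 44.
Truncation replaces each original edge-end by a new vertex, so V′ = 2E = 132.
Each original edge survives, and each old vertex of degree d contributes d new edges; summing degrees gives Σd = 2E, so E′ = E + 2E = 3E = 198.
Each original face survives and each original vertex becomes one new face: F′ = F + V = 68.

198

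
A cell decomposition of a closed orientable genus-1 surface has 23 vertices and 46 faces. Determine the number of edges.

69

For a closed orientable surface of genus 1, χ = 2 − 2·1 = 0.
E = V + F − (0) = 23 + 46 − (0) = 69.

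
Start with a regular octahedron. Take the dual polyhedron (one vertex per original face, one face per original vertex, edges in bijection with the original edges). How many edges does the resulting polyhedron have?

The base solid has V = 6, E = 12, F = 8.
The dual swaps V and F and preserves E: V′ = F = 8, E′ = E = 12, F′ = V = 6.

12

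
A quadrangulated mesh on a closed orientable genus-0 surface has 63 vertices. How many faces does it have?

61

χ = 2 − 2·0 = 2, and every face is a square so 4F = 2E.
V − E + F = 2 with E = 4F/2 gives 63 − (4/2 − 1)·F = 2, so F = 61 and E = 122.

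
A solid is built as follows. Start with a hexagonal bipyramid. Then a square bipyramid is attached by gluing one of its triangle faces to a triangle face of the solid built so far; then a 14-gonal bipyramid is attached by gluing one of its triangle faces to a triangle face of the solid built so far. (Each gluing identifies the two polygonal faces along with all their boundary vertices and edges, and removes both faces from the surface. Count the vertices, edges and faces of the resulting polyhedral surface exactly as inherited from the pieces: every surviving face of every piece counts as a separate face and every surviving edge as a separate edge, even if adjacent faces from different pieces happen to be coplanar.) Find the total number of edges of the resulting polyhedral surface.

66

A hexagonal bipyramid: V=8, E=18, F=12.
Attach a square bipyramid (V=6, E=12, F=8) along a 3-gon: merge 3 vertices and 3 edges, delete both glued faces → V=11, E=27, F=18.
Attach a 14-gonal bipyramid (V=16, E=42, F=28) along a 3-gon: merge 3 vertices and 3 edges, delete both glued faces → V=24, E=66, F=44.
Check: V − E + F = 24 − 66 + 44 = 2.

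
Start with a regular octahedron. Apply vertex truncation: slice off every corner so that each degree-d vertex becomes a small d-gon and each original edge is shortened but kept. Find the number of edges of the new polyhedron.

The base solid has V = 6, E = 12, F = 8.
Truncation replaces each original edge-end by a new vertex, so V′ = 2E = 24.
Each original edge survives, and each old vertex of degree d contributes d new edges; summing degrees gives Σd = 2E, so E′ = E + 2E = 3E = 36.
Each original face survives and each original vertex becomes one new face: F′ = F + V = 14.

36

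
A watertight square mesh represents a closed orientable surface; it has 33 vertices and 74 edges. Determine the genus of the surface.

3

Every face is a square and each edge borders two faces, so 4F = 2·74, giving F = 37.
χ = V − E + F = 33 − 74 + 37 = -4.
For a closed orientable surface χ = 2 − 2g, so g = (2 − (-4))/2 = 3.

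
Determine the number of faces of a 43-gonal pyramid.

A pyramid on an n-gon base has one n-gon and n triangles: V = 43 + 1 = 44, E = 2·43 = 86, F = 43 + 1 = 44.

44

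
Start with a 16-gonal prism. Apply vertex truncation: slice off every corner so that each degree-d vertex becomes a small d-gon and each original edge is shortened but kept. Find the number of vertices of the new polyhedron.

96

The base solid has V = 32, E = 48, F = 18.
Truncation replaces each original edge-end by a new vertex, so V′ = 2E = 96.
Each original edge survives, and each old vertex of degree d contributes d new edges; summing degrees gives Σd = 2E, so E′ = E + 2E = 3E = 144.
Each original face survives and each original vertex becomes one new face: F′ = F + V = 50.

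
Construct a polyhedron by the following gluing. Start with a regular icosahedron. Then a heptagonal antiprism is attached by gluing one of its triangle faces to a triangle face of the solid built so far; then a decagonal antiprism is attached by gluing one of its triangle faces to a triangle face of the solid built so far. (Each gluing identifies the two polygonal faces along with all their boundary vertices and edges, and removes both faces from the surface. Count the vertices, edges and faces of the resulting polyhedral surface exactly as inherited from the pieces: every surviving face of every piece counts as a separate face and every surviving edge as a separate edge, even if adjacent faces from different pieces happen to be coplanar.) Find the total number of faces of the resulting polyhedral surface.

54

A regular icosahedron: V=12, E=30, F=20.
Attach a heptagonal antiprism (V=14, E=28, F=16) along a 3-gon: merge 3 vertices and 3 edges, delete both glued faces → V=23, E=55, F=34.
Attach a decagonal antiprism (V=20, E=40, F=22) along a 3-gon: merge 3 vertices and 3 edges, delete both glued faces → V=40, E=92, F=54.
Check: V − E + F = 40 − 92 + 54 = 2.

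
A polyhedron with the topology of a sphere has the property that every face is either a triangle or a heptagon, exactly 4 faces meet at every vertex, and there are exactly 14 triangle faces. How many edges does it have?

28

Let x be the number of heptagons; then F = 14 + x.
Edge–face incidences: 2E = 3·14 + 7·x = 42 + 7x.
Every vertex has degree 4, so 4V = 2E.
Euler: V − E + F = 2 ⇒ (2E)/4 − E + (14 + x) = 2.
Multiply by 8: 2·(2E) − 4·(2E) + 8·(14 + x) = 16, i.e. 112 + 8x − 2·(42 + 7x) = 16.
Collecting terms: −6x + 28 = 16, so −6x = −12, so x = 2.
Then 2E = 42 + 7·2 = 56, so E = 28, V = 2E/4 = 14, F = 14 + 2 = 16.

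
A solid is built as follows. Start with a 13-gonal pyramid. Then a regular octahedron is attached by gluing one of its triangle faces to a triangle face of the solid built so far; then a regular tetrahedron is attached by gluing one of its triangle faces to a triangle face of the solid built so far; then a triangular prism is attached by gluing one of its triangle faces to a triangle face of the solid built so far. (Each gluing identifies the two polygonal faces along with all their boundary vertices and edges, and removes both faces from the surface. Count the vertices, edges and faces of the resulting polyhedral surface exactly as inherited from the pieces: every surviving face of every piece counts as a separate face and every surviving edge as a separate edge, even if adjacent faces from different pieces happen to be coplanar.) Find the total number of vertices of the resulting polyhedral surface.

21

A 13-gonal pyramid: V=14, E=26, F=14.
Attach a regular octahedron (V=6, E=12, F=8) along a 3-gon: merge 3 vertices and 3 edges, delete both glued faces → V=17, E=35, F=20.
Attach a regular tetrahedron (V=4, E=6, F=4) along a 3-gon: merge 3 vertices and 3 edges, delete both glued faces → V=18, E=38, F=22.
Attach a triangular prism (V=6, E=9, F=5) along a 3-gon: merge 3 vertices and 3 edges, delete both glued faces → V=21, E=44, F=25.
Check: V − E + F = 21 − 44 + 25 = 2.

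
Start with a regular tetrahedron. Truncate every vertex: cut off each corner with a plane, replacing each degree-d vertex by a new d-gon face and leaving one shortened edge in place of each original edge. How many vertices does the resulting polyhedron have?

The base solid has V = 4, E = 6, F = 4.
Truncation replaces each original edge-end by a new vertex, so V′ = 2E = 12.
Each original edge survives, and each old vertex of degree d contributes d new edges; summing degrees gives Σd = 2E, so E′ = E + 2E = 3E = 18.
Each original face survives and each original vertex becomes one new face: F′ = F + V = 8.

12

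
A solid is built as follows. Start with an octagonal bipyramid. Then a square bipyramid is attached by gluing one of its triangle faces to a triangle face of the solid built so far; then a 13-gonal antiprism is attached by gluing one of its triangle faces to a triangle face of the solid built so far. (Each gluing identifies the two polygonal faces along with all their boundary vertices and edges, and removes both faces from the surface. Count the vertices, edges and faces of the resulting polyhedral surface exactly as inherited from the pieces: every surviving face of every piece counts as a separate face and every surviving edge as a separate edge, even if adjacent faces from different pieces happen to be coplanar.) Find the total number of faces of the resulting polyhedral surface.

48

An octagonal bipyramid: V=10, E=24, F=16.
Attach a square bipyramid (V=6, E=12, F=8) along a 3-gon: merge 3 vertices and 3 edges, delete both glued faces → V=13, E=33, F=22.
Attach a 13-gonal antiprism (V=26, E=52, F=28) along a 3-gon: merge 3 vertices and 3 edges, delete both glued faces → V=36, E=82, F=48.
Check: V − E + F = 36 − 82 + 48 = 2.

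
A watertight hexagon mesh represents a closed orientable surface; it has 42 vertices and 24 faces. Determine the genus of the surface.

4

Every face is a hexagon, so 2E = 6·24 = 144, giving E = 72.
χ = V − E + F = 42 − 72 + 24 = -6.
For a closed orientable surface χ = 2 − 2g, so g = (2 − (-6))/2 = 4.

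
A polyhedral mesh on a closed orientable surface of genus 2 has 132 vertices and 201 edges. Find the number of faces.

67

For a closed orientable surface of genus 2, χ = 2 − 2·2 = -2.
F = -2 − V + E = -2 − 132 + 201 = 67.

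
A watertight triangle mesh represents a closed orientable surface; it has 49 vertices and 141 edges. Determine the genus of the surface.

Every face is a triangle and each edge borders two faces, so 3F = 2·141, giving F = 94.
χ = V − E + F = 49 − 141 + 94 = 2.
For a closed orientable surface χ = 2 − 2g, so g = (2 − (2))/2 = 0.

0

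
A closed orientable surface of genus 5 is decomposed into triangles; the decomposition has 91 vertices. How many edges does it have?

χ = 2 − 2·5 = -8, and every face is a triangle so 3F = 2E.
V − E + F = -8 with E = 3F/2 gives 91 − (3/2 − 1)·F = -8, so F = 198 and E = 297.

297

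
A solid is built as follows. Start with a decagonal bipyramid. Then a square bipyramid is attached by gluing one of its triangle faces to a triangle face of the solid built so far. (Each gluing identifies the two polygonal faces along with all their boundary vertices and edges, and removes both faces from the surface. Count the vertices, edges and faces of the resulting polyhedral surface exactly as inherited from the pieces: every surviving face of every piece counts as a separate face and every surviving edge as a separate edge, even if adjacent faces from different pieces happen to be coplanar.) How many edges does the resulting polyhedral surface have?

A decagonal bipyramid: V=12, E=30, F=20.
Attach a square bipyramid (V=6, E=12, F=8) along a 3-gon: merge 3 vertices and 3 edges, delete both glued faces → V=15, E=39, F=26.
Check: V − E + F = 15 − 39 + 26 = 2.

39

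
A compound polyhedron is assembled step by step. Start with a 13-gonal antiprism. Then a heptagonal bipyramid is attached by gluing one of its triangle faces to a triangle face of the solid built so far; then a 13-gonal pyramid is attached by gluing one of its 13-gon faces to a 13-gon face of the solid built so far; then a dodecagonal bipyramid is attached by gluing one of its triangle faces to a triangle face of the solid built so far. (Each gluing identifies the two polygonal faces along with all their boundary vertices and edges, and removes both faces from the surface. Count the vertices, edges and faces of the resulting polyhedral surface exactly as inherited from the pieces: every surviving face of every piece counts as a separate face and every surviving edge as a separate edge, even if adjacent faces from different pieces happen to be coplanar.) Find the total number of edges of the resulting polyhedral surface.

A 13-gonal antiprism: V=26, E=52, F=28.
Attach a heptagonal bipyramid (V=9, E=21, F=14) along a 3-gon: merge 3 vertices and 3 edges, delete both glued faces → V=32, E=70, F=40.
Attach a 13-gonal pyramid (V=14, E=26, F=14) along a 13-gon: merge 13 vertices and 13 edges, delete both glued faces → V=33, E=83, F=52.
Attach a dodecagonal bipyramid (V=14, E=36, F=24) along a 3-gon: merge 3 vertices and 3 edges, delete both glued faces → V=44, E=116, F=74.
Check: V − E + F = 44 − 116 + 74 = 2.

116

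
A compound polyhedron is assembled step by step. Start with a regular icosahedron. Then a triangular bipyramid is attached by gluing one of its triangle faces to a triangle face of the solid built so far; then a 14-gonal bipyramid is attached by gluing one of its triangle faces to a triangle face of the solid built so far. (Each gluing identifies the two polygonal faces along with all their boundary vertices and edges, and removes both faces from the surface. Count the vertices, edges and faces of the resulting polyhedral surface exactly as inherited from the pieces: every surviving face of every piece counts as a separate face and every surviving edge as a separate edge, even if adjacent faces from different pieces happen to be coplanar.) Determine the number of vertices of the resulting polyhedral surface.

A regular icosahedron: V=12, E=30, F=20.
Attach a triangular bipyramid (V=5, E=9, F=6) along a 3-gon: merge 3 vertices and 3 edges, delete both glued faces → V=14, E=36, F=24.
Attach a 14-gonal bipyramid (V=16, E=42, F=28) along a 3-gon: merge 3 vertices and 3 edges, delete both glued faces → V=27, E=75, F=50.
Check: V − E + F = 27 − 75 + 50 = 2.

27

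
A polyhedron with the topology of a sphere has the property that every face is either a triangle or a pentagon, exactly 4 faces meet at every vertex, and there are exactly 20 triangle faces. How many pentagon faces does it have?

Let x be the number of pentagons; then F = 20 + x.
Edge–face incidences: 2E = 3·20 + 5·x = 60 + 5x.
Every vertex has degree 4, so 4V = 2E.
Euler: V − E + F = 2 ⇒ (2E)/4 − E + (20 + x) = 2.
Multiply by 8: 2·(2E) − 4·(2E) + 8·(20 + x) = 16, i.e. 160 + 8x − 2·(60 + 5x) = 16.
Collecting terms: −2x + 40 = 16, so −2x = −24, so x = 12.
Then 2E = 60 + 5·12 = 120, so E = 60, V = 2E/4 = 30, F = 20 + 12 = 32.

12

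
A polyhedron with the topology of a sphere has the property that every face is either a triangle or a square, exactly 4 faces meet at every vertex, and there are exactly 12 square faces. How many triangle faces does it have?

Let x be the number of triangles; then F = 12 + x.
Edge–face incidences: 2E = 4·12 + 3·x = 48 + 3x.
Every vertex has degree 4, so 4V = 2E.
Euler: V − E + F = 2 ⇒ (2E)/4 − E + (12 + x) = 2.
Multiply by 8: 2·(2E) − 4·(2E) + 8·(12 + x) = 16, i.e. 96 + 8x − 2·(48 + 3x) = 16.
Collecting terms: 2x = 16, so x = 8.
Then 2E = 48 + 3·8 = 72, so E = 36, V = 2E/4 = 18, F = 12 + 8 = 20.

8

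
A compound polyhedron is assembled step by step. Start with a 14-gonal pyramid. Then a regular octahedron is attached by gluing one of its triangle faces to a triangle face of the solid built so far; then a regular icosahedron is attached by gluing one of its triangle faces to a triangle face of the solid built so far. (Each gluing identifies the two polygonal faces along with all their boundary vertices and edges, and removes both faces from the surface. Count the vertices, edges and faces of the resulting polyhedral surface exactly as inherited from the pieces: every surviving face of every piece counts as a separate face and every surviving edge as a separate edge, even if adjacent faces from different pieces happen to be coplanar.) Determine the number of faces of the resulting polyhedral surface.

39

A 14-gonal pyramid: V=15, E=28, F=15.
Attach a regular octahedron (V=6, E=12, F=8) along a 3-gon: merge 3 vertices and 3 edges, delete both glued faces → V=18, E=37, F=21.
Attach a regular icosahedron (V=12, E=30, F=20) along a 3-gon: merge 3 vertices and 3 edges, delete both glued faces → V=27, E=64, F=39.
Check: V − E + F = 27 − 64 + 39 = 2.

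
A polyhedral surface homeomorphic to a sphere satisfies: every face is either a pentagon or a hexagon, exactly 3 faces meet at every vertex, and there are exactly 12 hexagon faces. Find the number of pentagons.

Let x be the number of pentagons; then F = 12 + x.
Edge–face incidences: 2E = 6·12 + 5·x = 72 + 5x.
Every vertex has degree 3, so 3V = 2E.
Euler: V − E + F = 2 ⇒ (2E)/3 − E + (12 + x) = 2.
Multiply by 6: 2·(2E) − 3·(2E) + 6·(12 + x) = 12, i.e. 72 + 6x − (72 + 5x) = 12.
Collecting terms: x = 12.
Then 2E = 72 + 5·12 = 132, so E = 66, V = 2E/3 = 44, F = 12 + 12 = 24.

12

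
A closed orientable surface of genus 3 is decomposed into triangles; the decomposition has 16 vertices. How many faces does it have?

40

χ = 2 − 2·3 = -4, and every face is a triangle so 3F = 2E.
V − E + F = -4 with E = 3F/2 gives 16 − (3/2 − 1)·F = -4, so F = 40 and E = 60.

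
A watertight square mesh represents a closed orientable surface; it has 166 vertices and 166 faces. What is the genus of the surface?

1

Every face is a square, so 2E = 4·166 = 664, giving E = 332.
χ = V − E + F = 166 − 332 + 166 = 0.
For a closed orientable surface χ = 2 − 2g, so g = (2 − (0))/2 = 1.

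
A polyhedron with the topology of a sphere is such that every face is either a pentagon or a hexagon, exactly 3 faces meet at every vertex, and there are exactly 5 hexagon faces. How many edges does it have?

Let x be the number of pentagons; then F = 5 + x.
Edge–face incidences: 2E = 6·5 + 5·x = 30 + 5x.
Every vertex has degree 3, so 3V = 2E.
Euler: V − E + F = 2 ⇒ (2E)/3 − E + (5 + x) = 2.
Multiply by 6: 2·(2E) − 3·(2E) + 6·(5 + x) = 12, i.e. 30 + 6x − (30 + 5x) = 12.
Collecting terms: x = 12.
Then 2E = 30 + 5·12 = 90, so E = 45, V = 2E/3 = 30, F = 5 + 12 = 17.

45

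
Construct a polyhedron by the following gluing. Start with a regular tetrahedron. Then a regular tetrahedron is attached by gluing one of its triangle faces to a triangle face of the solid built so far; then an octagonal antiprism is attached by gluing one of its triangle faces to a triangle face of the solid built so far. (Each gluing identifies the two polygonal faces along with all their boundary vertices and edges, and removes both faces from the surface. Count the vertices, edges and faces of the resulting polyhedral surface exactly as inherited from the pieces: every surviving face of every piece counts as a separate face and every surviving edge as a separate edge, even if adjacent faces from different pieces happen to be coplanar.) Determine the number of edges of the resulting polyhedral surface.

38

A regular tetrahedron: V=4, E=6, F=4.
Attach a regular tetrahedron (V=4, E=6, F=4) along a 3-gon: merge 3 vertices and 3 edges, delete both glued faces → V=5, E=9, F=6.
Attach an octagonal antiprism (V=16, E=32, F=18) along a 3-gon: merge 3 vertices and 3 edges, delete both glued faces → V=18, E=38, F=22.
Check: V − E + F = 18 − 38 + 22 = 2.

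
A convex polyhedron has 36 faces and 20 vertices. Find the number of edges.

Here V − E + F = 2.
E = V + F − (2) = 20 + 36 − (2) = 54.

54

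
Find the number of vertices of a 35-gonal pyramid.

36

A pyramid on an n-gon base has one n-gon and n triangles: V = 35 + 1 = 36, E = 2·35 = 70, F = 35 + 1 = 36.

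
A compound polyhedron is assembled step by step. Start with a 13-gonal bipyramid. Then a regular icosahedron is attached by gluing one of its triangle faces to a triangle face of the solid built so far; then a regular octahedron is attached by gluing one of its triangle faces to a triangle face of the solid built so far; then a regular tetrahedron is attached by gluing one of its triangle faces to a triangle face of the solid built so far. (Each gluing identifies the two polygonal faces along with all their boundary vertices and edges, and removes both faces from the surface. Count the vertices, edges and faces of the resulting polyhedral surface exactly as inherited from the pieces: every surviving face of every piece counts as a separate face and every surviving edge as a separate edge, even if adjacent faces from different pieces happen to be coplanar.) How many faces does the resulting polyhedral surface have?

A 13-gonal bipyramid: V=15, E=39, F=26.
Attach a regular icosahedron (V=12, E=30, F=20) along a 3-gon: merge 3 vertices and 3 edges, delete both glued faces → V=24, E=66, F=44.
Attach a regular octahedron (V=6, E=12, F=8) along a 3-gon: merge 3 vertices and 3 edges, delete both glued faces → V=27, E=75, F=50.
Attach a regular tetrahedron (V=4, E=6, F=4) along a 3-gon: merge 3 vertices and 3 edges, delete both glued faces → V=28, E=78, F=52.
Check: V − E + F = 28 − 78 + 52 = 2.

52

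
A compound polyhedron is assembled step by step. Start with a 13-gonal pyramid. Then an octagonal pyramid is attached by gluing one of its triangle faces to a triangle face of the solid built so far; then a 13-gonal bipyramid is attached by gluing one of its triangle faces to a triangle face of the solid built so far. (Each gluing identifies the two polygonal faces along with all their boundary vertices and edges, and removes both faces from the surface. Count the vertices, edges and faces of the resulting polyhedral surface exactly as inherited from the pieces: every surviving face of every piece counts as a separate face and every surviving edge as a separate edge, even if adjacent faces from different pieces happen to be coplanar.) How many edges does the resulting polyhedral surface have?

75

A 13-gonal pyramid: V=14, E=26, F=14.
Attach an octagonal pyramid (V=9, E=16, F=9) along a 3-gon: merge 3 vertices and 3 edges, delete both glued faces → V=20, E=39, F=21.
Attach a 13-gonal bipyramid (V=15, E=39, F=26) along a 3-gon: merge 3 vertices and 3 edges, delete both glued faces → V=32, E=75, F=45.
Check: V − E + F = 32 − 75 + 45 = 2.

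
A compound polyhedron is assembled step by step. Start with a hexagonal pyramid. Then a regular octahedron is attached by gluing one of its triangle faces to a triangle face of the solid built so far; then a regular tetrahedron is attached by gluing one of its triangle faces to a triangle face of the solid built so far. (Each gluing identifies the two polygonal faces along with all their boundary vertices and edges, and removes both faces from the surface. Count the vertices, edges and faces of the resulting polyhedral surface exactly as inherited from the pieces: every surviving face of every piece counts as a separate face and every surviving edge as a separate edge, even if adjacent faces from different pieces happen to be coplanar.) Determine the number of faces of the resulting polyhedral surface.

15

A hexagonal pyramid: V=7, E=12, F=7.
Attach a regular octahedron (V=6, E=12, F=8) along a 3-gon: merge 3 vertices and 3 edges, delete both glued faces → V=10, E=21, F=13.
Attach a regular tetrahedron (V=4, E=6, F=4) along a 3-gon: merge 3 vertices and 3 edges, delete both glued faces → V=11, E=24, F=15.
Check: V − E + F = 11 − 24 + 15 = 2.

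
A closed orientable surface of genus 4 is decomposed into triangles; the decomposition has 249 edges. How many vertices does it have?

χ = 2 − 2·4 = -6, and every face is a triangle so 3F = 2E.
F = 2E/3 = 166. Then V = -6 + E − F = -6 + 249 − 166 = 77.

77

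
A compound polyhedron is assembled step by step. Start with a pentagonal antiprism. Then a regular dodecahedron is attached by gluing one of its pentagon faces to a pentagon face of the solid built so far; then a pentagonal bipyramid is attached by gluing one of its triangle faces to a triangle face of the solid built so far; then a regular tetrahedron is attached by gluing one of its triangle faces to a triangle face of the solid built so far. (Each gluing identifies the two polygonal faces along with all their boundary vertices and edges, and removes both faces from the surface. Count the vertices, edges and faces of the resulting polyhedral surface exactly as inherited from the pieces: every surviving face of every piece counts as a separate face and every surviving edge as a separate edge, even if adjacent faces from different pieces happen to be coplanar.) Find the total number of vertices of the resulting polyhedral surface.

A pentagonal antiprism: V=10, E=20, F=12.
Attach a regular dodecahedron (V=20, E=30, F=12) along a 5-gon: merge 5 vertices and 5 edges, delete both glued faces → V=25, E=45, F=22.
Attach a pentagonal bipyramid (V=7, E=15, F=10) along a 3-gon: merge 3 vertices and 3 edges, delete both glued faces → V=29, E=57, F=30.
Attach a regular tetrahedron (V=4, E=6, F=4) along a 3-gon: merge 3 vertices and 3 edges, delete both glued faces → V=30, E=60, F=32.
Check: V − E + F = 30 − 60 + 32 = 2.

30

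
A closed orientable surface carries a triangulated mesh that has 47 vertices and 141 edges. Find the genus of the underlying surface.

1

Every face is a triangle and each edge borders two faces, so 3F = 2·141, giving F = 94.
χ = V − E + F = 47 − 141 + 94 = 0.
For a closed orientable surface χ = 2 − 2g, so g = (2 − (0))/2 = 1.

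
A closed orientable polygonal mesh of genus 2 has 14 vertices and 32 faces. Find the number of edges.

48

For a closed orientable surface of genus 2, χ = 2 − 2·2 = -2.
E = V + F − (-2) = 14 + 32 − (-2) = 48.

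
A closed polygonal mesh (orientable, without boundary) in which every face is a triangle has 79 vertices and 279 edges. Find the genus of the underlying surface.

8

Every face is a triangle and each edge borders two faces, so 3F = 2·279, giving F = 186.
χ = V − E + F = 79 − 279 + 186 = -14.
For a closed orientable surface χ = 2 − 2g, so g = (2 − (-14))/2 = 8.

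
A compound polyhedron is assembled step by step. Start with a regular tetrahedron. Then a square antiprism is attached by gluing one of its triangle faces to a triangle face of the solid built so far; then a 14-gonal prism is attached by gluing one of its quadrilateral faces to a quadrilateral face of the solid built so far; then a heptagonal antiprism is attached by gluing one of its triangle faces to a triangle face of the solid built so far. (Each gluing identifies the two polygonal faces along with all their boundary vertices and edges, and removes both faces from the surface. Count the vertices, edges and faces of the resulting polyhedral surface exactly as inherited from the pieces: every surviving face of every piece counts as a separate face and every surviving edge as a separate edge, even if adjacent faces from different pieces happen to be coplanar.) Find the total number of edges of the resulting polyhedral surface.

82

A regular tetrahedron: V=4, E=6, F=4.
Attach a square antiprism (V=8, E=16, F=10) along a 3-gon: merge 3 vertices and 3 edges, delete both glued faces → V=9, E=19, F=12.
Attach a 14-gonal prism (V=28, E=42, F=16) along a 4-gon: merge 4 vertices and 4 edges, delete both glued faces → V=33, E=57, F=26.
Attach a heptagonal antiprism (V=14, E=28, F=16) along a 3-gon: merge 3 vertices and 3 edges, delete both glued faces → V=44, E=82, F=40.
Check: V − E + F = 44 − 82 + 40 = 2.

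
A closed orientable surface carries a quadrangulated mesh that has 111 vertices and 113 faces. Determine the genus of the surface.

Every face is a square, so 2E = 4·113 = 452, giving E = 226.
χ = V − E + F = 111 − 226 + 113 = -2.
For a closed orientable surface χ = 2 − 2g, so g = (2 − (-2))/2 = 2.

2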